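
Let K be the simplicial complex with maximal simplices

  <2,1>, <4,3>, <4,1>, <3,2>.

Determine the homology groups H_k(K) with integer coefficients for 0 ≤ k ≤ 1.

Order the vertices as 1 < 2 < 3 < 4. Listing each simplex with vertices in this order, K has dimension 1 with simplices:

  0-simplices (4): [1], [2], [3], [4]
  1-simplices (4): [1,2], [1,4], [2,3], [3,4]

so the chain groups are C_0 ≅ Z^4, C_1 ≅ Z^4.

The boundary map ∂_1: C_1 → C_0 sends each edge [p,q] (with p < q) to q − p. For instance
  ∂[1,2] = [2] − [1].
As a 4×4 matrix over Z this has rank 3, with invariant factors (1,1,1).

Computing H_k = (kernel of ∂_k) / (image of ∂_{k+1}):

  H_0: rank C_0 − rank ∂_1 = 4 − 3 = 1, and the invariant factors of ∂_1 are all 1, so H_0 = Z.
  H_1: rank ker ∂_1 − rank ∂_2 = (4 − 3) − 0 = 1, and there is no ∂_2, so H_1 = Z.

As a check, the Euler characteristic is 4 − 4 = 0, which agrees with 1 − 1 = 0.
(K is a triangulation of the circle S^1.)

H_0 ≅ Z,  H_1 ≅ Z.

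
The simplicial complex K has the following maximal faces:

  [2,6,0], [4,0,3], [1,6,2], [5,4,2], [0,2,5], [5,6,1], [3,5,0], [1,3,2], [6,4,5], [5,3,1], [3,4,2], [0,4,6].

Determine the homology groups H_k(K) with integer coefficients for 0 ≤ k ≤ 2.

Order the vertices as 0 < 1 < 2 < 3 < 4 < 5 < 6. Listing each simplex with vertices in this order, K has dimension 2 with simplices:

  0-simplices (7): [0], [1], [2], [3], [4], [5], [6]
  1-simplices (18): [0,2], [0,3], [0,4], [0,5], [0,6], [1,2], [1,3], [1,5], [1,6], [2,3], [2,4], [2,5], [2,6], [3,4], [3,5], [4,5], [4,6], [5,6]
  2-simplices (12): [0,2,5], [0,2,6], [0,3,4], [0,3,5], [0,4,6], [1,2,3], [1,2,6], [1,3,5], [1,5,6], [2,3,4], [2,4,5], [4,5,6]

so the chain groups are C_0 ≅ Z^7, C_1 ≅ Z^18, C_2 ≅ Z^12.

Boundary ∂_1: C_1 → C_0 maps an edge to its endpoints' difference, ∂[p,q] = q − p.
The resulting 7×18 matrix has rank 6, and its Smith normal form has invariant factors (1,1,1,1,1,1).

Boundary ∂_2: C_2 → C_1 acts by ∂[p,q,r] = [q,r] − [p,r] + [p,q]. For instance
  ∂[0,4,6] = [4,6] − [0,6] + [0,4],
  ∂[2,3,4] = [3,4] − [2,4] + [2,3].
The 18×12 boundary matrix has rank 12 and Smith normal form diag(1,1,1,1,1,1,1,1,1,1,1,2).

From H_k ≅ ker(∂_k) / im(∂_{k+1}) we obtain:

  H_0: rank C_0 − rank ∂_1 = 7 − 6 = 1, and the invariant factors of ∂_1 are all 1, so H_0 ≅ Z.
  H_1: rank ker ∂_1 − rank ∂_2 = (18 − 6) − 12 = 0, and ∂_2 has invariant factor 2 > 1, so H_1 ≅ Z/2.
  H_2: rank ker ∂_2 − rank ∂_3 = (12 − 12) − 0 = 0, and there is no ∂_3, so H_2 ≅ 0.

As a check, the Euler characteristic is 7 − 18 + 12 = 1, which agrees with 1 − 0 + 0 = 1.
(K is a triangulation of the real projective plane RP^2.)

H_0 = Z,  H_1 = Z/2,  H_2 = 0.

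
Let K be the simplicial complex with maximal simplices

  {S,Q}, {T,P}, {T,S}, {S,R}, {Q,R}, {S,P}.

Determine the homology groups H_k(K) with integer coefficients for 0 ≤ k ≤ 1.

Fix the vertex order P < Q < R < S < T and write every simplex with vertices in increasing order. Then dim K = 1 and the simplices of K are:

  0-simplices (5): P, Q, R, S, T
  1-simplices (6): PS, PT, QR, QS, RS, ST

so the chain groups are C_0 ≅ Z^5, C_1 ≅ Z^6.

Boundary ∂_1: C_1 → C_0 is given by ∂[p,q] = [q] − [p]. For instance
  ∂QS = S − Q.
As a 5×6 matrix over Z this has rank 4, with invariant factors (1,1,1,1).

From H_k ≅ ker(∂_k) / im(∂_{k+1}) we obtain:

  H_0: rank C_0 − rank ∂_1 = 5 − 4 = 1, and the invariant factors of ∂_1 are all 1, so H_0 ≅ Z.
  H_1: rank ker ∂_1 − rank ∂_2 = (6 − 4) − 0 = 2, and there is no ∂_2, so H_1 ≅ Z^2.

H_0 ≅ Z,  H_1 ≅ Z^2.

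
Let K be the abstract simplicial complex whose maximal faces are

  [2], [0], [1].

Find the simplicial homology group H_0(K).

Order the vertices as 0 < 1 < 2. Listing each simplex with vertices in this order, K has dimension 0 with simplices:

  0-simplices (3): [0], [1], [2]

giving chain groups C_0 ≅ Z^3.

From H_k ≅ ker(∂_k) / im(∂_{k+1}) we obtain:

  H_0: rank C_0 − rank ∂_1 = 3 − 0 = 3, and there is no ∂_1, so H_0 = Z^3.

H_0 = Z^3.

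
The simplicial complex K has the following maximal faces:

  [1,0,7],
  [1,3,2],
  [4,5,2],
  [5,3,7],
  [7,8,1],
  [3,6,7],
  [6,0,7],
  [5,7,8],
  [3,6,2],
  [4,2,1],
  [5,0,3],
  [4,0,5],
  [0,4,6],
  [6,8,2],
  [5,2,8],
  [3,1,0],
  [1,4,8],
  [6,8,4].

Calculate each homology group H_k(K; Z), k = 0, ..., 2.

Fix the vertex order 0 < 1 < 2 < 3 < 4 < 5 < 6 < 7 < 8 and write every simplex with vertices in increasing order. Then dim K = 2 and the simplices of K are:

  0-simplices (9): [0], [1], [2], [3], [4], [5], [6], [7], [8]
  1-simplices (27): (27 of them)
  2-simplices (18): [0,1,3], [0,1,7], [0,3,5], [0,4,5], [0,4,6], [0,6,7], [1,2,3], [1,2,4], [1,4,8], [1,7,8], [2,3,6], [2,4,5], [2,5,8], [2,6,8], [3,5,7], [3,6,7], [4,6,8], [5,7,8]

Hence C_0 ≅ Z^9, C_1 ≅ Z^27, C_2 ≅ Z^18.

∂_1: C_1 → C_0 sends each edge [p,q] (with p < q) to q − p. For instance
  ∂[6,7] = [7] − [6].
As a 9×27 matrix over Z this has rank 8, with invariant factors (1,1,1,1,1,1,1,1).

The boundary map ∂_2: C_2 → C_1 sends each 2-simplex [p,q,r] to [q,r] − [p,r] + [p,q]. For instance
  ∂[2,5,8] = [5,8] − [2,8] + [2,5],
  ∂[4,6,8] = [6,8] − [4,8] + [4,6].
As a 27×18 matrix over Z this has rank 18, with invariant factors (1,1,1,1,1,1,1,1,1,1,1,1,1,1,1,1,1,2).

From H_k ≅ ker(∂_k) / im(∂_{k+1}) we obtain:

  H_0: rank C_0 − rank ∂_1 = 9 − 8 = 1, and the invariant factors of ∂_1 are all 1, so H_0 = Z.
  H_1: rank ker ∂_1 − rank ∂_2 = (27 − 8) − 18 = 1, and ∂_2 has invariant factor 2 > 1, so H_1 = Z ⊕ Z/2Z.
  H_2: rank ker ∂_2 − rank ∂_3 = (18 − 18) − 0 = 0, and there is no ∂_3, so H_2 = 0.

H_0 = Z,  H_1 = Z ⊕ Z/2Z,  H_2 = 0.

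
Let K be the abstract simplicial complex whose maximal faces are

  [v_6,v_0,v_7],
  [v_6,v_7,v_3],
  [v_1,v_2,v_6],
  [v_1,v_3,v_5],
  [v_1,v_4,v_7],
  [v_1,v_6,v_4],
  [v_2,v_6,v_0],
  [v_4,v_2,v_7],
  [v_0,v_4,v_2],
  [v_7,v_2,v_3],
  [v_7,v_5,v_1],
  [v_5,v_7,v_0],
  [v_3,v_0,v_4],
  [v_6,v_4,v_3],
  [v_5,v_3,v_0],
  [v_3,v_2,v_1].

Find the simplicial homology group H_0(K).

We work with the vertex ordering v_0 < v_1 < v_2 < v_3 < v_4 < v_5 < v_6 < v_7. The simplices of K, each written with vertices in increasing order, are:

  0-simplices (8): [v_0], [v_1], [v_2], [v_3], [v_4], [v_5], [v_6], [v_7]
  1-simplices (24): (24 of them)
  2-simplices (16): (16 of them)

giving chain groups C_0 ≅ Z^8, C_1 ≅ Z^24, C_2 ≅ Z^16.

∂_1: C_1 → C_0 maps an edge to its endpoints' difference, ∂[p,q] = q − p.
This gives a 8×24 integer matrix of rank 7; reducing to Smith normal form yields diagonal entries (1,1,1,1,1,1,1).

∂_2: C_2 → C_1 acts by ∂[p,q,r] = [q,r] − [p,r] + [p,q]. For instance
  ∂[v_3,v_4,v_6] = [v_4,v_6] − [v_3,v_6] + [v_3,v_4],
  ∂[v_0,v_6,v_7] = [v_6,v_7] − [v_0,v_7] + [v_0,v_6].
As a 24×16 matrix over Z this has rank 15, with invariant factors (1,1,1,1,1,1,1,1,1,1,1,1,1,1,1).

Reading off H_k = ker ∂_k / im ∂_{k+1}:

  H_0: rank C_0 − rank ∂_1 = 8 − 7 = 1, and the invariant factors of ∂_1 are all 1, so H_0 ≅ Z.

H_0 ≅ Z.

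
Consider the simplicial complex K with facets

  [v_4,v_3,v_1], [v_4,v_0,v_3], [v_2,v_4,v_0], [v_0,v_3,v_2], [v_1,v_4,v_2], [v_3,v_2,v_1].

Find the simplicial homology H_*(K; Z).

H_0 = Z,  H_1 = 0,  H_2 = Z.

Fix the vertex order v_0 < v_1 < v_2 < v_3 < v_4 and write every simplex with vertices in increasing order. Then dim K = 2 and the simplices of K are:

  0-simplices (5): [v_0], [v_1], [v_2], [v_3], [v_4]
  1-simplices (9): [v_0,v_2], [v_0,v_3], [v_0,v_4], [v_1,v_2], [v_1,v_3], [v_1,v_4], [v_2,v_3], [v_2,v_4], [v_3,v_4]
  2-simplices (6): [v_0,v_2,v_3], [v_0,v_2,v_4], [v_0,v_3,v_4], [v_1,v_2,v_3], [v_1,v_2,v_4], [v_1,v_3,v_4]

giving chain groups C_0 ≅ Z^5, C_1 ≅ Z^9, C_2 ≅ Z^6.

∂_1: C_1 → C_0 is given by ∂[p,q] = [q] − [p]. For instance
  ∂[v_0,v_4] = [v_4] − [v_0].
As a 5×9 matrix over Z this has rank 4, with invariant factors (1,1,1,1).

Boundary ∂_2: C_2 → C_1 acts by ∂[p,q,r] = [q,r] − [p,r] + [p,q]. For instance
  ∂[v_1,v_3,v_4] = [v_3,v_4] − [v_1,v_4] + [v_1,v_3],
  ∂[v_1,v_2,v_4] = [v_2,v_4] − [v_1,v_4] + [v_1,v_2].
This gives a 9×6 integer matrix of rank 5; reducing to Smith normal form yields diagonal entries (1,1,1,1,1).

Computing H_k = (kernel of ∂_k) / (image of ∂_{k+1}):

  H_0: rank C_0 − rank ∂_1 = 5 − 4 = 1, and the invariant factors of ∂_1 are all 1, so H_0 ≅ Z.
  H_1: rank ker ∂_1 − rank ∂_2 = (9 − 4) − 5 = 0, and the invariant factors of ∂_2 are all 1, so H_1 ≅ 0.
  H_2: rank ker ∂_2 − rank ∂_3 = (6 − 5) − 0 = 1, and there is no ∂_3, so H_2 ≅ Z.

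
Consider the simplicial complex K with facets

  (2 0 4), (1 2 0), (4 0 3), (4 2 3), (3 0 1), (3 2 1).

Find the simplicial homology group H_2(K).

H_2 ≅ Z.

We work with the vertex ordering 0 < 1 < 2 < 3 < 4. The simplices of K, each written with vertices in increasing order, are:

  0-simplices (5): [0], [1], [2], [3], [4]
  1-simplices (9): [0,1], [0,2], [0,3], [0,4], [1,2], [1,3], [2,3], [2,4], [3,4]
  2-simplices (6): [0,1,2], [0,1,3], [0,2,4], [0,3,4], [1,2,3], [2,3,4]

giving chain groups C_0 ≅ Z^5, C_1 ≅ Z^9, C_2 ≅ Z^6.

∂_1: C_1 → C_0 is given by ∂[p,q] = [q] − [p]. For instance
  ∂[0,1] = [1] − [0].
The 5×9 boundary matrix has rank 4 and Smith normal form diag(1,1,1,1).

∂_2: C_2 → C_1 maps a triangle to the signed sum of its edges. For instance
  ∂[0,1,2] = [1,2] − [0,2] + [0,1],
  ∂[0,1,3] = [1,3] − [0,3] + [0,1].
The 9×6 boundary matrix has rank 5 and Smith normal form diag(1,1,1,1,1).

Now H_k = ker ∂_k / im ∂_{k+1}, so:

  H_2: rank ker ∂_2 − rank ∂_3 = (6 − 5) − 0 = 1, and there is no ∂_3, so H_2 = Z.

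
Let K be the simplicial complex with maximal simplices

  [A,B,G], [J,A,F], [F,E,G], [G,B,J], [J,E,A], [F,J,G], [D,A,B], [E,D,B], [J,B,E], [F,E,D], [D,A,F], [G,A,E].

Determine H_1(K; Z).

Order the vertices as A < B < D < E < F < G < J. Listing each simplex with vertices in this order, K has dimension 2 with simplices:

  0-simplices (7): A, B, D, E, F, G, J
  1-simplices (18): AB, AD, AE, AF, AG, AJ, BD, BE, BG, BJ, DE, DF, EF, EG, EJ, FG, FJ, GJ
  2-simplices (12): ABD, ABG, ADF, AEG, AEJ, AFJ, BDE, BEJ, BGJ, DEF, EFG, FGJ

Hence C_0 ≅ Z^7, C_1 ≅ Z^18, C_2 ≅ Z^12.

∂_1: C_1 → C_0 sends each edge [p,q] (with p < q) to q − p.
The 7×18 boundary matrix has rank 6 and Smith normal form diag(1,1,1,1,1,1).

∂_2: C_2 → C_1 maps a triangle to the signed sum of its edges. For instance
  ∂ABD = BD − AD + AB,
  ∂ADF = DF − AF + AD.
As a 18×12 matrix over Z this has rank 12, with invariant factors (1,1,1,1,1,1,1,1,1,1,1,2).

From H_k ≅ ker(∂_k) / im(∂_{k+1}) we obtain:

  H_1: rank ker ∂_1 − rank ∂_2 = (18 − 6) − 12 = 0, and ∂_2 has invariant factor 2 > 1, so H_1 ≅ Z/2Z.

H_1 = Z/2Z.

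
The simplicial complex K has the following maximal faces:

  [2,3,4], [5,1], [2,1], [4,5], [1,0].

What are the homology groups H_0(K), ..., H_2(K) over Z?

Order the vertices as 0 < 1 < 2 < 3 < 4 < 5. Listing each simplex with vertices in this order, K has dimension 2 with simplices:

  0-simplices (6): [0], [1], [2], [3], [4], [5]
  1-simplices (7): [0,1], [1,2], [1,5], [2,3], [2,4], [3,4], [4,5]
  2-simplices (1): [2,3,4]

so the chain groups are C_0 ≅ Z^6, C_1 ≅ Z^7, C_2 ≅ Z^1.

Boundary ∂_1: C_1 → C_0 maps an edge to its endpoints' difference, ∂[p,q] = q − p. For instance
  ∂[3,4] = [4] − [3].
This gives a 6×7 integer matrix of rank 5; reducing to Smith normal form yields diagonal entries (1,1,1,1,1).

The boundary map ∂_2: C_2 → C_1 maps a triangle to the signed sum of its edges. For instance
  ∂[2,3,4] = [3,4] − [2,4] + [2,3].
This gives a 7×1 integer matrix of rank 1; reducing to Smith normal form yields diagonal entries (1).

Reading off H_k = ker ∂_k / im ∂_{k+1}:

  H_0: rank C_0 − rank ∂_1 = 6 − 5 = 1, and the invariant factors of ∂_1 are all 1, so H_0 ≅ Z.
  H_1: rank ker ∂_1 − rank ∂_2 = (7 − 5) − 1 = 1, and the invariant factors of ∂_2 are all 1, so H_1 ≅ Z.
  H_2: rank ker ∂_2 − rank ∂_3 = (1 − 1) − 0 = 0, and there is no ∂_3, so H_2 ≅ 0.

As a check, the Euler characteristic is 6 − 7 + 1 = 0, which agrees with 1 − 1 + 0 = 0.

H_0 = Z,  H_1 = Z,  H_2 = 0.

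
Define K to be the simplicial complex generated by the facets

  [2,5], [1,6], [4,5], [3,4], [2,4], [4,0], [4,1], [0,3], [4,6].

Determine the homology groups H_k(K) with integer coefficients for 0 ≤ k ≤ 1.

H_0 ≅ Z,  H_1 ≅ Z^3.

Fix the vertex order 0 < 1 < 2 < 3 < 4 < 5 < 6 and write every simplex with vertices in increasing order. Then dim K = 1 and the simplices of K are:

  0-simplices (7): [0], [1], [2], [3], [4], [5], [6]
  1-simplices (9): [0,3], [0,4], [1,4], [1,6], [2,4], [2,5], [3,4], [4,5], [4,6]

giving chain groups C_0 ≅ Z^7, C_1 ≅ Z^9.

The boundary map ∂_1: C_1 → C_0 is given by ∂[p,q] = [q] − [p].
As a 7×9 matrix over Z this has rank 6, with invariant factors (1,1,1,1,1,1).

From H_k ≅ ker(∂_k) / im(∂_{k+1}) we obtain:

  H_0: rank C_0 − rank ∂_1 = 7 − 6 = 1, and the invariant factors of ∂_1 are all 1, so H_0 = Z.
  H_1: rank ker ∂_1 − rank ∂_2 = (9 − 6) − 0 = 3, and there is no ∂_2, so H_1 = Z^3.

As a check, the Euler characteristic is 7 − 9 = -2, which agrees with 1 − 3 = -2.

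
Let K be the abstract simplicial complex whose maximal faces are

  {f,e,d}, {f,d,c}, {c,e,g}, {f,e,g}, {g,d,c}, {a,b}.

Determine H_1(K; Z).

H_1 = Z.

Take the total order a < b < c < d < e < f < g on the vertex set. Then K (dimension 2) consists of the simplices:

  0-simplices (7): a, b, c, d, e, f, g
  1-simplices (11): ab, cd, ce, cf, cg, de, df, dg, ef, eg, fg
  2-simplices (5): cdf, cdg, ceg, def, efg

giving chain groups C_0 ≅ Z^7, C_1 ≅ Z^11, C_2 ≅ Z^5.

The boundary map ∂_1: C_1 → C_0 maps an edge to its endpoints' difference, ∂[p,q] = q − p.
The resulting 7×11 matrix has rank 5, and its Smith normal form has invariant factors (1,1,1,1,1).

Boundary ∂_2: C_2 → C_1 acts by ∂[p,q,r] = [q,r] − [p,r] + [p,q]. For instance
  ∂def = ef − df + de,
  ∂ceg = eg − cg + ce.
This gives a 11×5 integer matrix of rank 5; reducing to Smith normal form yields diagonal entries (1,1,1,1,1).

Reading off H_k = ker ∂_k / im ∂_{k+1}:

  H_1: rank ker ∂_1 − rank ∂_2 = (11 − 5) − 5 = 1, and the invariant factors of ∂_2 are all 1, so H_1 = Z.

(K is a triangulation of the disjoint union of the Möbius band and the 1-simplex.)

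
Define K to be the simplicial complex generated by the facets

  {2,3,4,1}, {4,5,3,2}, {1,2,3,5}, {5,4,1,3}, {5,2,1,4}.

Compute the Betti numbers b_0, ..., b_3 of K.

b_0 = 1, b_1 = 0, b_2 = 0, b_3 = 1.

We work with the vertex ordering 1 < 2 < 3 < 4 < 5. The simplices of K, each written with vertices in increasing order, are:

  0-simplices (5): [1], [2], [3], [4], [5]
  1-simplices (10): [1,2], [1,3], [1,4], [1,5], [2,3], [2,4], [2,5], [3,4], [3,5], [4,5]
  2-simplices (10): [1,2,3], [1,2,4], [1,2,5], [1,3,4], [1,3,5], [1,4,5], [2,3,4], [2,3,5], [2,4,5], [3,4,5]
  3-simplices (5): [1,2,3,4], [1,2,3,5], [1,2,4,5], [1,3,4,5], [2,3,4,5]

giving chain groups C_0 ≅ Z^5, C_1 ≅ Z^10, C_2 ≅ Z^10, C_3 ≅ Z^5.

The boundary map ∂_1: C_1 → C_0 maps an edge to its endpoints' difference, ∂[p,q] = q − p. For instance
  ∂[3,5] = [5] − [3].
The resulting 5×10 matrix has rank 4, and its Smith normal form has invariant factors (1,1,1,1).

The boundary map ∂_2: C_2 → C_1 acts by ∂[p,q,r] = [q,r] − [p,r] + [p,q]. For instance
  ∂[3,4,5] = [4,5] − [3,5] + [3,4],
  ∂[2,3,4] = [3,4] − [2,4] + [2,3].
This gives a 10×10 integer matrix of rank 6; reducing to Smith normal form yields diagonal entries (1,1,1,1,1,1).

Boundary ∂_3: C_3 → C_2 sends each 3-simplex σ to the alternating sum Σ_i (−1)^i (σ with its i-th vertex removed). For instance
  ∂[2,3,4,5] = [3,4,5] − [2,4,5] + [2,3,5] − [2,3,4],
  ∂[1,2,3,5] = [2,3,5] − [1,3,5] + [1,2,5] − [1,2,3].
The 10×5 boundary matrix has rank 4 and Smith normal form diag(1,1,1,1).

Reading off H_k = ker ∂_k / im ∂_{k+1}:

  H_0: rank C_0 − rank ∂_1 = 5 − 4 = 1, and the invariant factors of ∂_1 are all 1, so H_0 = Z.
  H_1: rank ker ∂_1 − rank ∂_2 = (10 − 4) − 6 = 0, and the invariant factors of ∂_2 are all 1, so H_1 = 0.
  H_2: rank ker ∂_2 − rank ∂_3 = (10 − 6) − 4 = 0, and the invariant factors of ∂_3 are all 1, so H_2 = 0.
  H_3: rank ker ∂_3 − rank ∂_4 = (5 − 4) − 0 = 1, and there is no ∂_4, so H_3 = Z.

As a check, the Euler characteristic is 5 − 10 + 10 − 5 = 0, which agrees with 1 − 0 + 0 − 1 = 0.

Hence the Betti numbers are b_0 = 1, b_1 = 0, b_2 = 0, b_3 = 1.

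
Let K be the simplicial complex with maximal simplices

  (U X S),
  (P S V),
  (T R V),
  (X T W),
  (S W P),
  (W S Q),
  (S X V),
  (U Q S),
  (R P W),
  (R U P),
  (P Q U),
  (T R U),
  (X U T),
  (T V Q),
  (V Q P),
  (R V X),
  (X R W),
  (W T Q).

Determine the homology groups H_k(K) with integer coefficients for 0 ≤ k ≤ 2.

We work with the vertex ordering P < Q < R < S < T < U < V < W < X. The simplices of K, each written with vertices in increasing order, are:

  0-simplices (9): P, Q, R, S, T, U, V, W, X
  1-simplices (27): PQ, PR, PS, PU, PV, PW, QS, QT, QU, QV, QW, RT, RU, RV, RW, RX, SU, SV, SW, SX, TU, TV, TW, TX, UX, VX, WX
  2-simplices (18): PQU, PQV, PRU, PRW, PSV, PSW, QSU, QSW, QTV, QTW, RTU, RTV, RVX, RWX, SUX, SVX, TUX, TWX

Hence C_0 ≅ Z^9, C_1 ≅ Z^27, C_2 ≅ Z^18.

∂_1: C_1 → C_0 maps an edge to its endpoints' difference, ∂[p,q] = q − p.
The resulting 9×27 matrix has rank 8, and its Smith normal form has invariant factors (1,1,1,1,1,1,1,1).

∂_2: C_2 → C_1 sends each 2-simplex [p,q,r] to [q,r] − [p,r] + [p,q]. For instance
  ∂SUX = UX − SX + SU,
  ∂RTU = TU − RU + RT.
As a 27×18 matrix over Z this has rank 18, with invariant factors (1,1,1,1,1,1,1,1,1,1,1,1,1,1,1,1,1,2).

From H_k ≅ ker(∂_k) / im(∂_{k+1}) we obtain:

  H_0: rank C_0 − rank ∂_1 = 9 − 8 = 1, and the invariant factors of ∂_1 are all 1, so H_0 ≅ Z.
  H_1: rank ker ∂_1 − rank ∂_2 = (27 − 8) − 18 = 1, and ∂_2 has invariant factor 2 > 1, so H_1 ≅ Z ⊕ Z/2Z.
  H_2: rank ker ∂_2 − rank ∂_3 = (18 − 18) − 0 = 0, and there is no ∂_3, so H_2 ≅ 0.

As a check, the Euler characteristic is 9 − 27 + 18 = 0, which agrees with 1 − 1 + 0 = 0.

H_0 ≅ Z,  H_1 ≅ Z ⊕ Z/2Z,  H_2 = 0.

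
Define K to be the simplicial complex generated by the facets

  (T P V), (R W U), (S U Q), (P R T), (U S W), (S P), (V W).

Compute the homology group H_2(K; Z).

We work with the vertex ordering P < Q < R < S < T < U < V < W. The simplices of K, each written with vertices in increasing order, are:

  0-simplices (8): P, Q, R, S, T, U, V, W
  1-simplices (14): PR, PS, PT, PV, QS, QU, RT, RU, RW, SU, SW, TV, UW, VW
  2-simplices (5): PRT, PTV, QSU, RUW, SUW

so the chain groups are C_0 ≅ Z^8, C_1 ≅ Z^14, C_2 ≅ Z^5.

The boundary map ∂_1: C_1 → C_0 maps an edge to its endpoints' difference, ∂[p,q] = q − p.
The resulting 8×14 matrix has rank 7, and its Smith normal form has invariant factors (1,1,1,1,1,1,1).

∂_2: C_2 → C_1 acts by ∂[p,q,r] = [q,r] − [p,r] + [p,q]. For instance
  ∂RUW = UW − RW + RU,
  ∂PTV = TV − PV + PT.
This gives a 14×5 integer matrix of rank 5; reducing to Smith normal form yields diagonal entries (1,1,1,1,1).

From H_k ≅ ker(∂_k) / im(∂_{k+1}) we obtain:

  H_2: rank ker ∂_2 − rank ∂_3 = (5 − 5) − 0 = 0, and there is no ∂_3, so H_2 = 0.

H_2 = 0.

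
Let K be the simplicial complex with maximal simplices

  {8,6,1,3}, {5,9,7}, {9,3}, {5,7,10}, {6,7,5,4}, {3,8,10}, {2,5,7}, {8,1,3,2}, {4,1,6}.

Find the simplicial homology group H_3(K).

Fix the vertex order 1 < 2 < 3 < 4 < 5 < 6 < 7 < 8 < 9 < 10 and write every simplex with vertices in increasing order. Then dim K = 3 and the simplices of K are:

  0-simplices (10): [1], [2], [3], [4], [5], [6], [7], [8], [9], [10]
  1-simplices (25): (25 of them)
  2-simplices (16): [1,2,3], [1,2,8], [1,3,6], [1,3,8], [1,4,6], [1,6,8], [2,3,8], [2,5,7], [3,6,8], [3,8,10], [4,5,6], [4,5,7], [4,6,7], [5,6,7], [5,7,9], [5,7,10]
  3-simplices (3): [1,2,3,8], [1,3,6,8], [4,5,6,7]

Hence C_0 ≅ Z^10, C_1 ≅ Z^25, C_2 ≅ Z^16, C_3 ≅ Z^3.

The boundary map ∂_1: C_1 → C_0 maps an edge to its endpoints' difference, ∂[p,q] = q − p. For instance
  ∂[4,5] = [5] − [4].
As a 10×25 matrix over Z this has rank 9, with invariant factors (1,1,1,1,1,1,1,1,1).

∂_2: C_2 → C_1 acts by ∂[p,q,r] = [q,r] − [p,r] + [p,q]. For instance
  ∂[1,6,8] = [6,8] − [1,8] + [1,6],
  ∂[1,4,6] = [4,6] − [1,6] + [1,4].
As a 25×16 matrix over Z this has rank 13, with invariant factors (1,1,1,1,1,1,1,1,1,1,1,1,1).

The boundary map ∂_3: C_3 → C_2 sends each 3-simplex σ to the alternating sum Σ_i (−1)^i (σ with its i-th vertex removed). For instance
  ∂[4,5,6,7] = [5,6,7] − [4,6,7] + [4,5,7] − [4,5,6],
  ∂[1,2,3,8] = [2,3,8] − [1,3,8] + [1,2,8] − [1,2,3].
This gives a 16×3 integer matrix of rank 3; reducing to Smith normal form yields diagonal entries (1,1,1).

From H_k ≅ ker(∂_k) / im(∂_{k+1}) we obtain:

  H_3: rank ker ∂_3 − rank ∂_4 = (3 − 3) − 0 = 0, and there is no ∂_4, so H_3 ≅ 0.

H_3 = 0.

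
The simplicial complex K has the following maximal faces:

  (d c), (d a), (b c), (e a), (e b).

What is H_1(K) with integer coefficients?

H_1 = Z.

Order the vertices as a < b < c < d < e. Listing each simplex with vertices in this order, K has dimension 1 with simplices:

  0-simplices (5): a, b, c, d, e
  1-simplices (5): ad, ae, bc, be, cd

giving chain groups C_0 ≅ Z^5, C_1 ≅ Z^5.

∂_1: C_1 → C_0 is given by ∂[p,q] = [q] − [p]. For instance
  ∂ae = e − a.
The 5×5 boundary matrix has rank 4 and Smith normal form diag(1,1,1,1).

From H_k ≅ ker(∂_k) / im(∂_{k+1}) we obtain:

  H_1: rank ker ∂_1 − rank ∂_2 = (5 − 4) − 0 = 1, and there is no ∂_2, so H_1 = Z.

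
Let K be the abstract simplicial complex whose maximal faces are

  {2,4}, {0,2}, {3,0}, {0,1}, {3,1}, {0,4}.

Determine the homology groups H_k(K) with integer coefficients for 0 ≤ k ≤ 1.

H_0 ≅ Z,  H_1 ≅ Z^2.

K has 5 vertices, 6 edges.
rank ∂_0 = 0, rank ∂_1 = 4 ⇒ b_0 = 5 − 0 − 4 = 1; all invariant factors of ∂_1 are 1 so no torsion. So H_0 = Z.
rank ∂_1 = 4, rank ∂_2 = 0 ⇒ b_1 = 6 − 4 − 0 = 2. So H_1 = Z^2.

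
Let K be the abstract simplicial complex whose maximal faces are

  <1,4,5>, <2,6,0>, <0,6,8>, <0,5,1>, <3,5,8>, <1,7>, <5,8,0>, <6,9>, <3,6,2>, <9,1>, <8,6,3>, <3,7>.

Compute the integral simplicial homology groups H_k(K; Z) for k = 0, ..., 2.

Fix the vertex order 0 < 1 < 2 < 3 < 4 < 5 < 6 < 7 < 8 < 9 and write every simplex with vertices in increasing order. Then dim K = 2 and the simplices of K are:

  0-simplices (10): [0], [1], [2], [3], [4], [5], [6], [7], [8], [9]
  1-simplices (19): [0,1], [0,2], [0,5], [0,6], [0,8], [1,4], [1,5], [1,7], [1,9], [2,3], [2,6], [3,5], [3,6], [3,7], [3,8], [4,5], [5,8], [6,8], [6,9]
  2-simplices (8): [0,1,5], [0,2,6], [0,5,8], [0,6,8], [1,4,5], [2,3,6], [3,5,8], [3,6,8]

Hence C_0 ≅ Z^10, C_1 ≅ Z^19, C_2 ≅ Z^8.

∂_1: C_1 → C_0 maps an edge to its endpoints' difference, ∂[p,q] = q − p. For instance
  ∂[6,9] = [9] − [6].
The resulting 10×19 matrix has rank 9, and its Smith normal form has invariant factors (1,1,1,1,1,1,1,1,1).

Boundary ∂_2: C_2 → C_1 maps a triangle to the signed sum of its edges. For instance
  ∂[0,5,8] = [5,8] − [0,8] + [0,5],
  ∂[1,4,5] = [4,5] − [1,5] + [1,4].
The resulting 19×8 matrix has rank 8, and its Smith normal form has invariant factors (1,1,1,1,1,1,1,1).

Now H_k = ker ∂_k / im ∂_{k+1}, so:

  H_0: rank C_0 − rank ∂_1 = 10 − 9 = 1, and the invariant factors of ∂_1 are all 1, so H_0 = Z.
  H_1: rank ker ∂_1 − rank ∂_2 = (19 − 9) − 8 = 2, and the invariant factors of ∂_2 are all 1, so H_1 = Z^2.
  H_2: rank ker ∂_2 − rank ∂_3 = (8 − 8) − 0 = 0, and there is no ∂_3, so H_2 = 0.

H_0 ≅ Z,  H_1 ≅ Z^2,  H_2 = 0.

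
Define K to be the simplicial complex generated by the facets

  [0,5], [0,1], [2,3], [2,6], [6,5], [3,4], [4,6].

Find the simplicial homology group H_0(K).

H_0 = Z.

Take the total order 0 < 1 < 2 < 3 < 4 < 5 < 6 on the vertex set. Then K (dimension 1) consists of the simplices:

  0-simplices (7): [0], [1], [2], [3], [4], [5], [6]
  1-simplices (7): [0,1], [0,5], [2,3], [2,6], [3,4], [4,6], [5,6]

Hence C_0 ≅ Z^7, C_1 ≅ Z^7.

∂_1: C_1 → C_0 is given by ∂[p,q] = [q] − [p].
As a 7×7 matrix over Z this has rank 6, with invariant factors (1,1,1,1,1,1).

Computing H_k = (kernel of ∂_k) / (image of ∂_{k+1}):

  H_0: rank C_0 − rank ∂_1 = 7 − 6 = 1, and the invariant factors of ∂_1 are all 1, so H_0 ≅ Z.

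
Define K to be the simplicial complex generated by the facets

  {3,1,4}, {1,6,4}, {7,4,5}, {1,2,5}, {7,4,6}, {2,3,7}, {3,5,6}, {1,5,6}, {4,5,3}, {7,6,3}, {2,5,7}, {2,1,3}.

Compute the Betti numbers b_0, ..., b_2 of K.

K has 7 vertices, 18 edges, 12 triangles.
rank ∂_0 = 0, rank ∂_1 = 6 ⇒ b_0 = 7 − 0 − 6 = 1; all invariant factors of ∂_1 are 1 so no torsion. So H_0 ≅ Z.
rank ∂_1 = 6, rank ∂_2 = 12 ⇒ b_1 = 18 − 6 − 12 = 0; ∂_2 has invariant factor(s) [2] giving torsion. So H_1 ≅ Z/2Z.
rank ∂_2 = 12, rank ∂_3 = 0 ⇒ b_2 = 12 − 12 − 0 = 0. So H_2 ≅ 0.

b_0 = 1, b_1 = 0, b_2 = 0.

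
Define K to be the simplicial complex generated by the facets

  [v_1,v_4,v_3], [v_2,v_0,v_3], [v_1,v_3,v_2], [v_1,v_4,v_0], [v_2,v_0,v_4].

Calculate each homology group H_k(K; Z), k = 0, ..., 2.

H_0 ≅ Z,  H_1 ≅ Z,  H_2 = 0.

K has 5 vertices, 10 edges, 5 triangles.
rank ∂_0 = 0, rank ∂_1 = 4 ⇒ b_0 = 5 − 0 − 4 = 1; all invariant factors of ∂_1 are 1 so no torsion. So H_0 ≅ Z.
rank ∂_1 = 4, rank ∂_2 = 5 ⇒ b_1 = 10 − 4 − 5 = 1; all invariant factors of ∂_2 are 1 so no torsion. So H_1 ≅ Z.
rank ∂_2 = 5, rank ∂_3 = 0 ⇒ b_2 = 5 − 5 − 0 = 0. So H_2 ≅ 0.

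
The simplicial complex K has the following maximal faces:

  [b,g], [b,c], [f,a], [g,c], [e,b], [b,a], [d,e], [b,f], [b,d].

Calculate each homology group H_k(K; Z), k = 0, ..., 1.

H_0 = Z,  H_1 = Z^3.

Order the vertices as a < b < c < d < e < f < g. Listing each simplex with vertices in this order, K has dimension 1 with simplices:

  0-simplices (7): a, b, c, d, e, f, g
  1-simplices (9): ab, af, bc, bd, be, bf, bg, cg, de

giving chain groups C_0 ≅ Z^7, C_1 ≅ Z^9.

The boundary map ∂_1: C_1 → C_0 maps an edge to its endpoints' difference, ∂[p,q] = q − p. For instance
  ∂cg = g − c.
As a 7×9 matrix over Z this has rank 6, with invariant factors (1,1,1,1,1,1).

From H_k ≅ ker(∂_k) / im(∂_{k+1}) we obtain:

  H_0: rank C_0 − rank ∂_1 = 7 − 6 = 1, and the invariant factors of ∂_1 are all 1, so H_0 ≅ Z.
  H_1: rank ker ∂_1 − rank ∂_2 = (9 − 6) − 0 = 3, and there is no ∂_2, so H_1 ≅ Z^3.

As a check, the Euler characteristic is 7 − 9 = -2, which agrees with 1 − 3 = -2.
(K is a triangulation of a wedge of 3 circles.)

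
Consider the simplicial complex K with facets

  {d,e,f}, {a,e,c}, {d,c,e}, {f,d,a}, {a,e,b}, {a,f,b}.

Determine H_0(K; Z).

H_0 = Z.

Take the total order a < b < c < d < e < f on the vertex set. Then K (dimension 2) consists of the simplices:

  0-simplices (6): a, b, c, d, e, f
  1-simplices (12): ab, ac, ad, ae, af, be, bf, cd, ce, de, df, ef
  2-simplices (6): abe, abf, ace, adf, cde, def

so the chain groups are C_0 ≅ Z^6, C_1 ≅ Z^12, C_2 ≅ Z^6.

Boundary ∂_1: C_1 → C_0 sends each edge [p,q] (with p < q) to q − p. For instance
  ∂df = f − d.
The 6×12 boundary matrix has rank 5 and Smith normal form diag(1,1,1,1,1).

Boundary ∂_2: C_2 → C_1 sends each 2-simplex [p,q,r] to [q,r] − [p,r] + [p,q]. For instance
  ∂ace = ce − ae + ac,
  ∂adf = df − af + ad.
The 12×6 boundary matrix has rank 6 and Smith normal form diag(1,1,1,1,1,1).

Reading off H_k = ker ∂_k / im ∂_{k+1}:

  H_0: rank C_0 − rank ∂_1 = 6 − 5 = 1, and the invariant factors of ∂_1 are all 1, so H_0 ≅ Z.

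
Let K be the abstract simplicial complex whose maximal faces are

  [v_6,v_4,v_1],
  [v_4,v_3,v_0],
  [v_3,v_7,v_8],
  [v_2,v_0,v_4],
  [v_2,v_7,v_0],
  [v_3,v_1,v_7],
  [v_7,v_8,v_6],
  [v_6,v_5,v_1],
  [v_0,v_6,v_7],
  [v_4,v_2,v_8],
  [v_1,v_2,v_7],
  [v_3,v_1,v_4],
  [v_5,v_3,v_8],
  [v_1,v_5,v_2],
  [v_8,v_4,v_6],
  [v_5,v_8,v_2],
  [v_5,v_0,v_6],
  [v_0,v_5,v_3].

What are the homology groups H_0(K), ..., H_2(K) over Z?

Fix the vertex order v_0 < v_1 < v_2 < v_3 < v_4 < v_5 < v_6 < v_7 < v_8 and write every simplex with vertices in increasing order. Then dim K = 2 and the simplices of K are:

  0-simplices (9): [v_0], [v_1], [v_2], [v_3], [v_4], [v_5], [v_6], [v_7], [v_8]
  1-simplices (27): (27 of them)
  2-simplices (18): (18 of them)

so the chain groups are C_0 ≅ Z^9, C_1 ≅ Z^27, C_2 ≅ Z^18.

Boundary ∂_1: C_1 → C_0 sends each edge [p,q] (with p < q) to q − p. For instance
  ∂[v_6,v_7] = [v_7] − [v_6].
As a 9×27 matrix over Z this has rank 8, with invariant factors (1,1,1,1,1,1,1,1).

Boundary ∂_2: C_2 → C_1 maps a triangle to the signed sum of its edges. For instance
  ∂[v_1,v_3,v_7] = [v_3,v_7] − [v_1,v_7] + [v_1,v_3],
  ∂[v_0,v_2,v_4] = [v_2,v_4] − [v_0,v_4] + [v_0,v_2].
The resulting 27×18 matrix has rank 17, and its Smith normal form has invariant factors (1,1,1,1,1,1,1,1,1,1,1,1,1,1,1,1,1).

From H_k ≅ ker(∂_k) / im(∂_{k+1}) we obtain:

  H_0: rank C_0 − rank ∂_1 = 9 − 8 = 1, and the invariant factors of ∂_1 are all 1, so H_0 ≅ Z.
  H_1: rank ker ∂_1 − rank ∂_2 = (27 − 8) − 17 = 2, and the invariant factors of ∂_2 are all 1, so H_1 ≅ Z^2.
  H_2: rank ker ∂_2 − rank ∂_3 = (18 − 17) − 0 = 1, and there is no ∂_3, so H_2 ≅ Z.

(K is a triangulation of the torus T^2.)

H_0 ≅ Z,  H_1 ≅ Z^2,  H_2 ≅ Z.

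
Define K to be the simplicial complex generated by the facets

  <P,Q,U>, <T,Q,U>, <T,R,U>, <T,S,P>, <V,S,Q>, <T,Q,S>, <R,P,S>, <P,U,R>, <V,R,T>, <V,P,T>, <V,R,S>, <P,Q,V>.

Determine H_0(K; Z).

H_0 = Z.

We work with the vertex ordering P < Q < R < S < T < U < V. The simplices of K, each written with vertices in increasing order, are:

  0-simplices (7): P, Q, R, S, T, U, V
  1-simplices (18): PQ, PR, PS, PT, PU, PV, QS, QT, QU, QV, RS, RT, RU, RV, ST, SV, TU, TV
  2-simplices (12): PQU, PQV, PRS, PRU, PST, PTV, QST, QSV, QTU, RSV, RTU, RTV

so the chain groups are C_0 ≅ Z^7, C_1 ≅ Z^18, C_2 ≅ Z^12.

Boundary ∂_1: C_1 → C_0 is given by ∂[p,q] = [q] − [p]. For instance
  ∂TU = U − T.
This gives a 7×18 integer matrix of rank 6; reducing to Smith normal form yields diagonal entries (1,1,1,1,1,1).

Boundary ∂_2: C_2 → C_1 acts by ∂[p,q,r] = [q,r] − [p,r] + [p,q]. For instance
  ∂PQV = QV − PV + PQ,
  ∂PST = ST − PT + PS.
The resulting 18×12 matrix has rank 12, and its Smith normal form has invariant factors (1,1,1,1,1,1,1,1,1,1,1,2).

Reading off H_k = ker ∂_k / im ∂_{k+1}:

  H_0: rank C_0 − rank ∂_1 = 7 − 6 = 1, and the invariant factors of ∂_1 are all 1, so H_0 = Z.

(K is a triangulation of the real projective plane RP^2.)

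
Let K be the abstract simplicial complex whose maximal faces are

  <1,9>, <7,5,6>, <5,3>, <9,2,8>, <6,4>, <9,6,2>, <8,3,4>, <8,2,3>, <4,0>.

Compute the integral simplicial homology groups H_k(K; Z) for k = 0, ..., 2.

H_0 ≅ Z,  H_1 ≅ Z^2,  H_2 = 0.

K has 10 vertices, 16 edges, 5 triangles.
rank ∂_0 = 0, rank ∂_1 = 9 ⇒ b_0 = 10 − 0 − 9 = 1; all invariant factors of ∂_1 are 1 so no torsion. So H_0 ≅ Z.
rank ∂_1 = 9, rank ∂_2 = 5 ⇒ b_1 = 16 − 9 − 5 = 2; all invariant factors of ∂_2 are 1 so no torsion. So H_1 ≅ Z^2.
rank ∂_2 = 5, rank ∂_3 = 0 ⇒ b_2 = 5 − 5 − 0 = 0. So H_2 ≅ 0.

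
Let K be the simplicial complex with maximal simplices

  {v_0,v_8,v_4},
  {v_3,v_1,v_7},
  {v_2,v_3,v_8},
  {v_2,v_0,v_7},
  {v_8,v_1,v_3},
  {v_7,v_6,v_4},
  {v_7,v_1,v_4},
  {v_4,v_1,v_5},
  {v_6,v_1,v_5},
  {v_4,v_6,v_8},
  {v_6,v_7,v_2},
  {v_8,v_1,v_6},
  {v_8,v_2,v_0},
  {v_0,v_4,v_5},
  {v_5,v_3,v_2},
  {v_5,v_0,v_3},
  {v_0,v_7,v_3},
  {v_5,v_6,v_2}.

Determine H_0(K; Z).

H_0 = Z.

Order the vertices as v_0 < v_1 < v_2 < v_3 < v_4 < v_5 < v_6 < v_7 < v_8. Listing each simplex with vertices in this order, K has dimension 2 with simplices:

  0-simplices (9): [v_0], [v_1], [v_2], [v_3], [v_4], [v_5], [v_6], [v_7], [v_8]
  1-simplices (27): (27 of them)
  2-simplices (18): (18 of them)

so the chain groups are C_0 ≅ Z^9, C_1 ≅ Z^27, C_2 ≅ Z^18.

The boundary map ∂_1: C_1 → C_0 sends each edge [p,q] (with p < q) to q − p. For instance
  ∂[v_2,v_7] = [v_7] − [v_2].
The 9×27 boundary matrix has rank 8 and Smith normal form diag(1,1,1,1,1,1,1,1).

∂_2: C_2 → C_1 maps a triangle to the signed sum of its edges. For instance
  ∂[v_4,v_6,v_7] = [v_6,v_7] − [v_4,v_7] + [v_4,v_6],
  ∂[v_2,v_3,v_5] = [v_3,v_5] − [v_2,v_5] + [v_2,v_3].
The resulting 27×18 matrix has rank 18, and its Smith normal form has invariant factors (1,1,1,1,1,1,1,1,1,1,1,1,1,1,1,1,1,2).

Computing H_k = (kernel of ∂_k) / (image of ∂_{k+1}):

  H_0: rank C_0 − rank ∂_1 = 9 − 8 = 1, and the invariant factors of ∂_1 are all 1, so H_0 ≅ Z.

(K is a triangulation of the Klein bottle.)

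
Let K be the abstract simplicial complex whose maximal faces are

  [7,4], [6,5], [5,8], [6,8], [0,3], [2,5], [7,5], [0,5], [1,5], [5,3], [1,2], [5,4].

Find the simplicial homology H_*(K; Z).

H_0 ≅ Z,  H_1 ≅ Z^4.

K has 9 vertices, 12 edges.
rank ∂_0 = 0, rank ∂_1 = 8 ⇒ b_0 = 9 − 0 − 8 = 1; all invariant factors of ∂_1 are 1 so no torsion. So H_0 ≅ Z.
rank ∂_1 = 8, rank ∂_2 = 0 ⇒ b_1 = 12 − 8 − 0 = 4. So H_1 ≅ Z^4.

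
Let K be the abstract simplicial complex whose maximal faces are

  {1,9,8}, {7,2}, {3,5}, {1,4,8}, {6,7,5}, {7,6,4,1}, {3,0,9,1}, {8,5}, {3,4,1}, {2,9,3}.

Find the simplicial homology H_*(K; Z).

H_0 = Z,  H_1 = Z^3,  H_2 = 0,  H_3 = 0.

We work with the vertex ordering 0 < 1 < 2 < 3 < 4 < 5 < 6 < 7 < 8 < 9. The simplices of K, each written with vertices in increasing order, are:

  0-simplices (10): [0], [1], [2], [3], [4], [5], [6], [7], [8], [9]
  1-simplices (23): [0,1], [0,3], [0,9], [1,3], [1,4], [1,6], [1,7], [1,8], [1,9], [2,3], [2,7], [2,9], [3,4], [3,5], [3,9], [4,6], [4,7], [4,8], [5,6], [5,7], [5,8], [6,7], [8,9]
  2-simplices (13): [0,1,3], [0,1,9], [0,3,9], [1,3,4], [1,3,9], [1,4,6], [1,4,7], [1,4,8], [1,6,7], [1,8,9], [2,3,9], [4,6,7], [5,6,7]
  3-simplices (2): [0,1,3,9], [1,4,6,7]

giving chain groups C_0 ≅ Z^10, C_1 ≅ Z^23, C_2 ≅ Z^13, C_3 ≅ Z^2.

∂_1: C_1 → C_0 is given by ∂[p,q] = [q] − [p].
As a 10×23 matrix over Z this has rank 9, with invariant factors (1,1,1,1,1,1,1,1,1).

Boundary ∂_2: C_2 → C_1 maps a triangle to the signed sum of its edges. For instance
  ∂[0,1,3] = [1,3] − [0,3] + [0,1],
  ∂[4,6,7] = [6,7] − [4,7] + [4,6].
The 23×13 boundary matrix has rank 11 and Smith normal form diag(1,1,1,1,1,1,1,1,1,1,1).

∂_3: C_3 → C_2 sends each 3-simplex σ to the alternating sum Σ_i (−1)^i (σ with its i-th vertex removed). For instance
  ∂[1,4,6,7] = [4,6,7] − [1,6,7] + [1,4,7] − [1,4,6],
  ∂[0,1,3,9] = [1,3,9] − [0,3,9] + [0,1,9] − [0,1,3].
This gives a 13×2 integer matrix of rank 2; reducing to Smith normal form yields diagonal entries (1,1).

From H_k ≅ ker(∂_k) / im(∂_{k+1}) we obtain:

  H_0: rank C_0 − rank ∂_1 = 10 − 9 = 1, and the invariant factors of ∂_1 are all 1, so H_0 ≅ Z.
  H_1: rank ker ∂_1 − rank ∂_2 = (23 − 9) − 11 = 3, and the invariant factors of ∂_2 are all 1, so H_1 ≅ Z^3.
  H_2: rank ker ∂_2 − rank ∂_3 = (13 − 11) − 2 = 0, and the invariant factors of ∂_3 are all 1, so H_2 ≅ 0.
  H_3: rank ker ∂_3 − rank ∂_4 = (2 − 2) − 0 = 0, and there is no ∂_4, so H_3 ≅ 0.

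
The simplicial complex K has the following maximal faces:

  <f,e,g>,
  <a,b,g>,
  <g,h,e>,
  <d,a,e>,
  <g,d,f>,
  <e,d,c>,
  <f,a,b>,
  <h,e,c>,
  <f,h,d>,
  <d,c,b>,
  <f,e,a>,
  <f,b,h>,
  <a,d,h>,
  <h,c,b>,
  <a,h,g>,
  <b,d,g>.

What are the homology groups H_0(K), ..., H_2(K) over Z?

Fix the vertex order a < b < c < d < e < f < g < h and write every simplex with vertices in increasing order. Then dim K = 2 and the simplices of K are:

  0-simplices (8): a, b, c, d, e, f, g, h
  1-simplices (24): ab, ad, ae, af, ag, ah, bc, bd, bf, bg, bh, cd, ce, ch, de, df, dg, dh, ef, eg, eh, fg, fh, gh
  2-simplices (16): abf, abg, ade, adh, aef, agh, bcd, bch, bdg, bfh, cde, ceh, dfg, dfh, efg, egh

giving chain groups C_0 ≅ Z^8, C_1 ≅ Z^24, C_2 ≅ Z^16.

∂_1: C_1 → C_0 sends each edge [p,q] (with p < q) to q − p.
As a 8×24 matrix over Z this has rank 7, with invariant factors (1,1,1,1,1,1,1).

The boundary map ∂_2: C_2 → C_1 acts by ∂[p,q,r] = [q,r] − [p,r] + [p,q]. For instance
  ∂aef = ef − af + ae,
  ∂abg = bg − ag + ab.
The 24×16 boundary matrix has rank 15 and Smith normal form diag(1,1,1,1,1,1,1,1,1,1,1,1,1,1,1).

Now H_k = ker ∂_k / im ∂_{k+1}, so:

  H_0: rank C_0 − rank ∂_1 = 8 − 7 = 1, and the invariant factors of ∂_1 are all 1, so H_0 = Z.
  H_1: rank ker ∂_1 − rank ∂_2 = (24 − 7) − 15 = 2, and the invariant factors of ∂_2 are all 1, so H_1 = Z^2.
  H_2: rank ker ∂_2 − rank ∂_3 = (16 − 15) − 0 = 1, and there is no ∂_3, so H_2 = Z.

As a check, the Euler characteristic is 8 − 24 + 16 = 0, which agrees with 1 − 2 + 1 = 0.

H_0 ≅ Z,  H_1 ≅ Z^2,  H_2 ≅ Z.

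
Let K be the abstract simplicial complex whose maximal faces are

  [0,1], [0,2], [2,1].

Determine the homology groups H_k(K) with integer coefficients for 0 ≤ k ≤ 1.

Fix the vertex order 0 < 1 < 2 and write every simplex with vertices in increasing order. Then dim K = 1 and the simplices of K are:

  0-simplices (3): [0], [1], [2]
  1-simplices (3): [0,1], [0,2], [1,2]

giving chain groups C_0 ≅ Z^3, C_1 ≅ Z^3.

The boundary map ∂_1: C_1 → C_0 sends each edge [p,q] (with p < q) to q − p.
This gives a 3×3 integer matrix of rank 2; reducing to Smith normal form yields diagonal entries (1,1).

Computing H_k = (kernel of ∂_k) / (image of ∂_{k+1}):

  H_0: rank C_0 − rank ∂_1 = 3 − 2 = 1, and the invariant factors of ∂_1 are all 1, so H_0 ≅ Z.
  H_1: rank ker ∂_1 − rank ∂_2 = (3 − 2) − 0 = 1, and there is no ∂_2, so H_1 ≅ Z.

As a check, the Euler characteristic is 3 − 3 = 0, which agrees with 1 − 1 = 0.

H_0 = Z,  H_1 = Z.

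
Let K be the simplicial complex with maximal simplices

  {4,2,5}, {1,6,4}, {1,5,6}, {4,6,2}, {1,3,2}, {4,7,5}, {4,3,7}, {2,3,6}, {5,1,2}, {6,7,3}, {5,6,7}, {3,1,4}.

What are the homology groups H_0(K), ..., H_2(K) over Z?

H_0 ≅ Z,  H_1 ≅ Z/2,  H_2 = 0.

K has 7 vertices, 18 edges, 12 triangles.
rank ∂_0 = 0, rank ∂_1 = 6 ⇒ b_0 = 7 − 0 − 6 = 1; all invariant factors of ∂_1 are 1 so no torsion. So H_0 ≅ Z.
rank ∂_1 = 6, rank ∂_2 = 12 ⇒ b_1 = 18 − 6 − 12 = 0; ∂_2 has invariant factor(s) [2] giving torsion. So H_1 ≅ Z/2.
rank ∂_2 = 12, rank ∂_3 = 0 ⇒ b_2 = 12 − 12 − 0 = 0. So H_2 ≅ 0.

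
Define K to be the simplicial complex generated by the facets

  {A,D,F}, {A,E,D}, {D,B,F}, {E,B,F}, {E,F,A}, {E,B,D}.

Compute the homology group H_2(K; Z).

Take the total order A < B < D < E < F on the vertex set. Then K (dimension 2) consists of the simplices:

  0-simplices (5): A, B, D, E, F
  1-simplices (9): AD, AE, AF, BD, BE, BF, DE, DF, EF
  2-simplices (6): ADE, ADF, AEF, BDE, BDF, BEF

Hence C_0 ≅ Z^5, C_1 ≅ Z^9, C_2 ≅ Z^6.

Boundary ∂_1: C_1 → C_0 sends each edge [p,q] (with p < q) to q − p. For instance
  ∂AF = F − A.
The 5×9 boundary matrix has rank 4 and Smith normal form diag(1,1,1,1).

∂_2: C_2 → C_1 sends each 2-simplex [p,q,r] to [q,r] − [p,r] + [p,q]. For instance
  ∂BDF = DF − BF + BD,
  ∂BEF = EF − BF + BE.
The resulting 9×6 matrix has rank 5, and its Smith normal form has invariant factors (1,1,1,1,1).

From H_k ≅ ker(∂_k) / im(∂_{k+1}) we obtain:

  H_2: rank ker ∂_2 − rank ∂_3 = (6 − 5) − 0 = 1, and there is no ∂_3, so H_2 ≅ Z.

H_2 = Z.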